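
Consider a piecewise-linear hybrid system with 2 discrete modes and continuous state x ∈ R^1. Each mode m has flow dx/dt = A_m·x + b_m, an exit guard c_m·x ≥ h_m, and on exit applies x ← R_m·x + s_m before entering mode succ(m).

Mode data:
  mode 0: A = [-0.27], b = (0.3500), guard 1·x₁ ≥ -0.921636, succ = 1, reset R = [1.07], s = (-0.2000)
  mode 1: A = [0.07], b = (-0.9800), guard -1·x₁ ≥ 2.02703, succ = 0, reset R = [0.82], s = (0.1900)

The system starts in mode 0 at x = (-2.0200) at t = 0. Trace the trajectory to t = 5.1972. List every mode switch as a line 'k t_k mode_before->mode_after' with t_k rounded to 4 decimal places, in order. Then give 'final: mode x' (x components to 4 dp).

Mode 0: guard c·x = -0.9216 hit at Δt = 1.4899 (t = 1.4899), x⁻ = (-0.9216) → reset → x⁺ = (-1.1862), jump to mode 1
Mode 1: guard c·x = 2.0270 hit at Δt = 0.7699 (t = 2.2598), x⁻ = (-2.0270) → reset → x⁺ = (-1.4722), jump to mode 0
Mode 0: guard c·x = -0.9216 hit at Δt = 0.8212 (t = 3.0810), x⁻ = (-0.9216) → reset → x⁺ = (-1.1862), jump to mode 1
Mode 1: guard c·x = 2.0270 hit at Δt = 0.7699 (t = 3.8509), x⁻ = (-2.0270) → reset → x⁺ = (-1.4722), jump to mode 0
Mode 0: guard c·x = -0.9216 hit at Δt = 0.8212 (t = 4.6720), x⁻ = (-0.9216) → reset → x⁺ = (-1.1862), jump to mode 1
Mode 1: flow for 0.5252 to horizon, guard not reached → x = (-1.7548)

1 1.4899 0->1
2 2.2598 1->0
3 3.0810 0->1
4 3.8509 1->0
5 4.6720 0->1
final: 1 -1.7548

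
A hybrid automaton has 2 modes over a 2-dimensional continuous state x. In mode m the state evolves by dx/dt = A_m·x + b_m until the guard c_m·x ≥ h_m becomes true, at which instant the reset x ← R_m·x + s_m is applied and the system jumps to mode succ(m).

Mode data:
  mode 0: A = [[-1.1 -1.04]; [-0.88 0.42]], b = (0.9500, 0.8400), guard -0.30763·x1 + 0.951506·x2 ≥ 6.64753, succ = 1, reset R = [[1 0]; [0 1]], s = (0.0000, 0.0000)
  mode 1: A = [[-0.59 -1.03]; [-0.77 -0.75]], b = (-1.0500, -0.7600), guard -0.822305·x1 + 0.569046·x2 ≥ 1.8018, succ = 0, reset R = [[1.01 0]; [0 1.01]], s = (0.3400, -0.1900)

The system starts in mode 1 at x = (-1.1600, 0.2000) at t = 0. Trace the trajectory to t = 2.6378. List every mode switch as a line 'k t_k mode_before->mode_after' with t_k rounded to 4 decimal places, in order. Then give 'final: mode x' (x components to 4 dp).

1 1.5101 1->0
final: 0 -1.0634 2.9793

Mode 1: guard c·x = 1.8018 hit at Δt = 1.5101 (t = 1.5101), x⁻ = (-1.8585, 0.4807) → reset → x⁺ = (-1.5371, 0.2955), jump to mode 0
Mode 0: flow for 1.1277 to horizon, guard not reached → x = (-1.0634, 2.9793)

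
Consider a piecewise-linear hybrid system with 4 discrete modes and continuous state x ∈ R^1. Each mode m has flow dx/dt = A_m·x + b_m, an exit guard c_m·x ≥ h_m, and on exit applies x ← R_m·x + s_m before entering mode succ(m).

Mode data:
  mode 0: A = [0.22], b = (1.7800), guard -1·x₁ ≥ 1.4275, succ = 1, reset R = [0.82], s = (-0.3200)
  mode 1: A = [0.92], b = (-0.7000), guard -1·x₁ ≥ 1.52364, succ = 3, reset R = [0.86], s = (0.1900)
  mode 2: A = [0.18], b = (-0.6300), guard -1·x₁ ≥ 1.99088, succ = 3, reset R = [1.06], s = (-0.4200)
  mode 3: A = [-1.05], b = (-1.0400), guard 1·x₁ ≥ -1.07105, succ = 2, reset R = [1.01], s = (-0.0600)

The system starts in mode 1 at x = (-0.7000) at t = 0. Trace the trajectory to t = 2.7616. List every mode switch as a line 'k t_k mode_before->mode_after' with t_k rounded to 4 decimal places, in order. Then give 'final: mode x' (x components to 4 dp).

Mode 1: guard c·x = 1.5236 hit at Δt = 0.4860 (t = 0.4860), x⁻ = (-1.5236) → reset → x⁺ = (-1.1203), jump to mode 3
Mode 3: guard c·x = -1.0711 hit at Δt = 0.4545 (t = 0.9405), x⁻ = (-1.0711) → reset → x⁺ = (-1.1418), jump to mode 2
Mode 2: guard c·x = 1.9909 hit at Δt = 0.9333 (t = 1.8738), x⁻ = (-1.9909) → reset → x⁺ = (-2.5303), jump to mode 3
Mode 3: flow for 0.8878 to horizon, guard not reached → x = (-1.5967)

1 0.4860 1->3
2 0.9405 3->2
3 1.8738 2->3
final: 3 -1.5967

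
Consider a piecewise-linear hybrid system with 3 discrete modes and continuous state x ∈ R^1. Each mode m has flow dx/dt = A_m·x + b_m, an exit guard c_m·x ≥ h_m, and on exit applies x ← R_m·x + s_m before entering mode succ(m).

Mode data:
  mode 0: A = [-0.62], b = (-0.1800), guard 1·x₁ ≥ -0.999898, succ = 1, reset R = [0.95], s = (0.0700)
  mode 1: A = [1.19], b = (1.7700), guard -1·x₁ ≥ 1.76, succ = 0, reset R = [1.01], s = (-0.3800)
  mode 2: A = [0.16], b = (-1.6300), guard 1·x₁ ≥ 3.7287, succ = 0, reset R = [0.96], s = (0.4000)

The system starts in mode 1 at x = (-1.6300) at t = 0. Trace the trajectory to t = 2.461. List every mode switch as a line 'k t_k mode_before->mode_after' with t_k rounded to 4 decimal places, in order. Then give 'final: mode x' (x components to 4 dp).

Mode 1: guard c·x = 1.7600 hit at Δt = 0.5445 (t = 0.5445), x⁻ = (-1.7600) → reset → x⁺ = (-2.1576), jump to mode 0
Mode 0: guard c·x = -0.9999 hit at Δt = 1.5606 (t = 2.1051), x⁻ = (-0.9999) → reset → x⁺ = (-0.8799), jump to mode 1
Mode 1: flow for 0.3559 to horizon, guard not reached → x = (-0.5595)

1 0.5445 1->0
2 2.1051 0->1
final: 1 -0.5595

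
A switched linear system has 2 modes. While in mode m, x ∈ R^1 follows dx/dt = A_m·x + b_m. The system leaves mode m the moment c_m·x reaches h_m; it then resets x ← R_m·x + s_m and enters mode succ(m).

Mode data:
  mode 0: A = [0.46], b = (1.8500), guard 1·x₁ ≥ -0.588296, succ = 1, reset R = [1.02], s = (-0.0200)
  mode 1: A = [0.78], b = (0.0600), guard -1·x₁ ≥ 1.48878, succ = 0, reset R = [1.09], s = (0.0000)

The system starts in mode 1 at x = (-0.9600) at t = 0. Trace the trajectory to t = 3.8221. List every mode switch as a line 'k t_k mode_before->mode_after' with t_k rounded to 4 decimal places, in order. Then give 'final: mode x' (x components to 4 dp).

Mode 1: guard c·x = 1.4888 hit at Δt = 0.6016 (t = 0.6016), x⁻ = (-1.4888) → reset → x⁺ = (-1.6228), jump to mode 0
Mode 0: guard c·x = -0.5883 hit at Δt = 0.7794 (t = 1.3810), x⁻ = (-0.5883) → reset → x⁺ = (-0.6201), jump to mode 1
Mode 1: guard c·x = 1.4888 hit at Δt = 1.2247 (t = 2.6057), x⁻ = (-1.4888) → reset → x⁺ = (-1.6228), jump to mode 0
Mode 0: guard c·x = -0.5883 hit at Δt = 0.7794 (t = 3.3851), x⁻ = (-0.5883) → reset → x⁺ = (-0.6201), jump to mode 1
Mode 1: flow for 0.4370 to horizon, guard not reached → x = (-0.8406)

1 0.6016 1->0
2 1.3810 0->1
3 2.6057 1->0
4 3.3851 0->1
final: 1 -0.8406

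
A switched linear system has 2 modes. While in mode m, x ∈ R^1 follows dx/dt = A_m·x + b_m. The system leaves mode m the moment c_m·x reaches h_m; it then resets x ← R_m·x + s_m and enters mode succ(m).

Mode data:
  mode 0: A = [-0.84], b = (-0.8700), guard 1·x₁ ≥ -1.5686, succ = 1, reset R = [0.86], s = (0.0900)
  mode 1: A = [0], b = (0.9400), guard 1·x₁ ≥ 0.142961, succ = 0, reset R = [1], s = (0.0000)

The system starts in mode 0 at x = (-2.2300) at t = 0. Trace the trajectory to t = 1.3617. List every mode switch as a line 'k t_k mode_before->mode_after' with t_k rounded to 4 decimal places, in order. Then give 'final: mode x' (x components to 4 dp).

Mode 0: guard c·x = -1.5686 hit at Δt = 0.9607 (t = 0.9607), x⁻ = (-1.5686) → reset → x⁺ = (-1.2590), jump to mode 1
Mode 1: flow for 0.4010 to horizon, guard not reached → x = (-0.8821)

1 0.9607 0->1
final: 1 -0.8821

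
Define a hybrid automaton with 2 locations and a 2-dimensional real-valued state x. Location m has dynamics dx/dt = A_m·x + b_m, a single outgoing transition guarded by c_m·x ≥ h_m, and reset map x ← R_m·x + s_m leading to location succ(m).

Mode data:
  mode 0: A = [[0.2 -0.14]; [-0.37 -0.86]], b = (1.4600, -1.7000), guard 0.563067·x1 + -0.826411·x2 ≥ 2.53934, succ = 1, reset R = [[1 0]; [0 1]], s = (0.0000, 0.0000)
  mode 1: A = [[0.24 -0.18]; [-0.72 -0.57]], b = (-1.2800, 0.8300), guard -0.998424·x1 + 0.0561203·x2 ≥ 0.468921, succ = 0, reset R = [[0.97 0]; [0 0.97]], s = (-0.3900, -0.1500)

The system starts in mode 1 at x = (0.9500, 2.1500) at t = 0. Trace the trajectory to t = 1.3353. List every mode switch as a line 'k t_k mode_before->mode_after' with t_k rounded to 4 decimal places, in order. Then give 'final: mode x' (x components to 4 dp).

1 0.8560 1->0
final: 0 -0.1590 0.4270

Mode 1: guard c·x = 0.4689 hit at Δt = 0.8560 (t = 0.8560), x⁻ = (-0.3708, 1.7583) → reset → x⁺ = (-0.7497, 1.5556), jump to mode 0
Mode 0: flow for 0.4793 to horizon, guard not reached → x = (-0.1590, 0.4270)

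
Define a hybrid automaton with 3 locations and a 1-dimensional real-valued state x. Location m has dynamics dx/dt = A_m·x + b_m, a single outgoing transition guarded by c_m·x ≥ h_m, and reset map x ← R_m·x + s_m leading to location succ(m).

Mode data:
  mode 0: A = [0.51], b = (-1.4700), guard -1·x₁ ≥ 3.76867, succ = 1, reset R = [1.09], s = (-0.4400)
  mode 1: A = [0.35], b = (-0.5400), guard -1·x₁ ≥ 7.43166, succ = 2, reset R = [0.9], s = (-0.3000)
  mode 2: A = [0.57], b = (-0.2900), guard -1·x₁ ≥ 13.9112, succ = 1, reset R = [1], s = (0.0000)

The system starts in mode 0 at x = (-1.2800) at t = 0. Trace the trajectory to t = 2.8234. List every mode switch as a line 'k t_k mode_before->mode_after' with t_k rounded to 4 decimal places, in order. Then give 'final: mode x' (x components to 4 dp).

Mode 0: guard c·x = 3.7687 hit at Δt = 0.9190 (t = 0.9190), x⁻ = (-3.7687) → reset → x⁺ = (-4.5479), jump to mode 1
Mode 1: guard c·x = 7.4317 hit at Δt = 1.1075 (t = 2.0265), x⁻ = (-7.4317) → reset → x⁺ = (-6.9885), jump to mode 2
Mode 2: flow for 0.7969 to horizon, guard not reached → x = (-11.2992)

1 0.9190 0->1
2 2.0265 1->2
final: 2 -11.2992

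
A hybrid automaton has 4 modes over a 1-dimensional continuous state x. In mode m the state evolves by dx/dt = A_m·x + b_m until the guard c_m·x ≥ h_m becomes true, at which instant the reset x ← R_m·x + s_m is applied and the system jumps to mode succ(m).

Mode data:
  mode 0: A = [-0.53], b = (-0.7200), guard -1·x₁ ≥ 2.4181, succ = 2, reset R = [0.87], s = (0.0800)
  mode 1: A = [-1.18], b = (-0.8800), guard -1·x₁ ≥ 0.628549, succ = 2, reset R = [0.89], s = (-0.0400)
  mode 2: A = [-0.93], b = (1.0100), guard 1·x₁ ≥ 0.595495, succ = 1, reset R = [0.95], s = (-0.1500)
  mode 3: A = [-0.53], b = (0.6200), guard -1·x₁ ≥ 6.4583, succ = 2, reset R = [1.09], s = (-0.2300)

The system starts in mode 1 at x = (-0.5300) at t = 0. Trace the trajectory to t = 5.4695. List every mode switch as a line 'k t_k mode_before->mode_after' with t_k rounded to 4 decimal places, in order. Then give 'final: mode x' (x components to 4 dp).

Mode 1: guard c·x = 0.6285 hit at Δt = 0.5171 (t = 0.5171), x⁻ = (-0.6285) → reset → x⁺ = (-0.5994), jump to mode 2
Mode 2: guard c·x = 0.5955 hit at Δt = 1.3272 (t = 1.8443), x⁻ = (0.5955) → reset → x⁺ = (0.4157), jump to mode 1
Mode 1: guard c·x = 0.6285 hit at Δt = 1.9436 (t = 3.7879), x⁻ = (-0.6285) → reset → x⁺ = (-0.5994), jump to mode 2
Mode 2: guard c·x = 0.5955 hit at Δt = 1.3272 (t = 5.1151), x⁻ = (0.5955) → reset → x⁺ = (0.4157), jump to mode 1
Mode 1: flow for 0.3544 to horizon, guard not reached → x = (0.0188)

1 0.5171 1->2
2 1.8443 2->1
3 3.7879 1->2
4 5.1151 2->1
final: 1 0.0188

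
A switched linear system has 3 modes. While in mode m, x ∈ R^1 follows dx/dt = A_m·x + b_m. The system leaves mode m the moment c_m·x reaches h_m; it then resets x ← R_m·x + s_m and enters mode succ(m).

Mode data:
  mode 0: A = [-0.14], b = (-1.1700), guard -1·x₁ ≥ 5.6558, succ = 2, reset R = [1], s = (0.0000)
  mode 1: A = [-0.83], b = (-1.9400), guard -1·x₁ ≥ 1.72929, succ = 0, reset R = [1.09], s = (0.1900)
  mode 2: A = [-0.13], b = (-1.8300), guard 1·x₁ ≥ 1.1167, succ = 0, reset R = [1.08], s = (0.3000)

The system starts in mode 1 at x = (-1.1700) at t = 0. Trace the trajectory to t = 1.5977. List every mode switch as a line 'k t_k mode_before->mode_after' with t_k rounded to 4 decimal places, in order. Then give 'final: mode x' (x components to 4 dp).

Mode 1: guard c·x = 1.7293 hit at Δt = 0.7858 (t = 0.7858), x⁻ = (-1.7293) → reset → x⁺ = (-1.6949), jump to mode 0
Mode 0: flow for 0.8119 to horizon, guard not reached → x = (-2.4107)

1 0.7858 1->0
final: 0 -2.4107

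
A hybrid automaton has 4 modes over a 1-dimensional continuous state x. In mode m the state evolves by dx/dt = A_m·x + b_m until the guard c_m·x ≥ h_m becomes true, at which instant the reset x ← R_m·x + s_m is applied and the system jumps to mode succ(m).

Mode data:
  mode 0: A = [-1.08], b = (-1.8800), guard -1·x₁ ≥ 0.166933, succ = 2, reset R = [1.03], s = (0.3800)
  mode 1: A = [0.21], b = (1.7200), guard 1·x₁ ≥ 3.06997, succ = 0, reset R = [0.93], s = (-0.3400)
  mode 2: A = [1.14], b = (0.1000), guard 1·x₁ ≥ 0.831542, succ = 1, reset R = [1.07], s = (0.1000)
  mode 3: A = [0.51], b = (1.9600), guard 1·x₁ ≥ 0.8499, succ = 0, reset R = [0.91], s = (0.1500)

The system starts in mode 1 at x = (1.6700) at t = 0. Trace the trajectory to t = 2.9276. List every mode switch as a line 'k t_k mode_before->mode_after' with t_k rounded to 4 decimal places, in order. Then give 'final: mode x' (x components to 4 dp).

Mode 1: guard c·x = 3.0700 hit at Δt = 0.6322 (t = 0.6322), x⁻ = (3.0700) → reset → x⁺ = (2.5151), jump to mode 0
Mode 0: guard c·x = 0.1669 hit at Δt = 0.9211 (t = 1.5533), x⁻ = (-0.1669) → reset → x⁺ = (0.2081), jump to mode 2
Mode 2: guard c·x = 0.8315 hit at Δt = 0.9947 (t = 2.5480), x⁻ = (0.8315) → reset → x⁺ = (0.9897), jump to mode 1
Mode 1: flow for 0.3796 to horizon, guard not reached → x = (1.7515)

1 0.6322 1->0
2 1.5533 0->2
3 2.5480 2->1
final: 1 1.7515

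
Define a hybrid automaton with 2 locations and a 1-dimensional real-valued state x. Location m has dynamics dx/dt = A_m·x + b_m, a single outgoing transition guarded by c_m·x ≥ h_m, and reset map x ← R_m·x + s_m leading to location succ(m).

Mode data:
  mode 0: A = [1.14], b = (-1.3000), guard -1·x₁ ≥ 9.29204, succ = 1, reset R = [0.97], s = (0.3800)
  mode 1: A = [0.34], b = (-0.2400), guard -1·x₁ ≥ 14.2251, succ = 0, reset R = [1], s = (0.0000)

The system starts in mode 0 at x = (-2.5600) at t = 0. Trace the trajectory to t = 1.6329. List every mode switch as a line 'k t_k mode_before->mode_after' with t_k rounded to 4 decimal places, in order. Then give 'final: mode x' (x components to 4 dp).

Mode 0: guard c·x = 9.2920 hit at Δt = 0.9092 (t = 0.9092), x⁻ = (-9.2920) → reset → x⁺ = (-8.6333), jump to mode 1
Mode 1: flow for 0.7237 to horizon, guard not reached → x = (-11.2387)

1 0.9092 0->1
final: 1 -11.2387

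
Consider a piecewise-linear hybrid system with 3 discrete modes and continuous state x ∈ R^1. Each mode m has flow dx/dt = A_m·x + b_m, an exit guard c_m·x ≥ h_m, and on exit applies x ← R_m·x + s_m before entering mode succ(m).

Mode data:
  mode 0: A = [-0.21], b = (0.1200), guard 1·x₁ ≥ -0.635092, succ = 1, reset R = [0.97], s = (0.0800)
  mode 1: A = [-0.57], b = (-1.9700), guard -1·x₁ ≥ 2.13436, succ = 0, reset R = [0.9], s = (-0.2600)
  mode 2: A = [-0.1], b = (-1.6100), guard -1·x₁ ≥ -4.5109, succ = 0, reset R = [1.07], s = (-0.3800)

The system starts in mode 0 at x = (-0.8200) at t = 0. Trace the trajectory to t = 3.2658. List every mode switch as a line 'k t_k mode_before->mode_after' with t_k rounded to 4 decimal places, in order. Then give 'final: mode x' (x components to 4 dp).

Mode 0: guard c·x = -0.6351 hit at Δt = 0.6790 (t = 0.6790), x⁻ = (-0.6351) → reset → x⁺ = (-0.5360), jump to mode 1
Mode 1: guard c·x = 2.1344 hit at Δt = 1.3906 (t = 2.0696), x⁻ = (-2.1344) → reset → x⁺ = (-2.1809), jump to mode 0
Mode 0: flow for 1.1962 to horizon, guard not reached → x = (-1.5695)

1 0.6790 0->1
2 2.0696 1->0
final: 0 -1.5695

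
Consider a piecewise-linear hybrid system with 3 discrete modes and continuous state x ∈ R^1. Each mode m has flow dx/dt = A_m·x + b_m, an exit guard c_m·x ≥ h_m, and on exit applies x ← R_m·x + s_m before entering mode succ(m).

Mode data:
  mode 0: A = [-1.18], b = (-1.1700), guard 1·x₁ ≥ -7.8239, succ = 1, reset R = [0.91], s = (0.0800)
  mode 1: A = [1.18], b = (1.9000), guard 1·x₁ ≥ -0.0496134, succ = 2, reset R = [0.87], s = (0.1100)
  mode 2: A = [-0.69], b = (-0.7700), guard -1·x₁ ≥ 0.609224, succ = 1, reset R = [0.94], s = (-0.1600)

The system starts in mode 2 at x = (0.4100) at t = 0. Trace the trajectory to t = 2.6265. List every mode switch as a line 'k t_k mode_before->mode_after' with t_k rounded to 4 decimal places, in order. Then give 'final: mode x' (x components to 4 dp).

Mode 2: guard c·x = 0.6092 hit at Δt = 1.5977 (t = 1.5977), x⁻ = (-0.6092) → reset → x⁺ = (-0.7327), jump to mode 1
Mode 1: guard c·x = -0.0496 hit at Δt = 0.4879 (t = 2.0856), x⁻ = (-0.0496) → reset → x⁺ = (0.0668), jump to mode 2
Mode 2: flow for 0.5409 to horizon, guard not reached → x = (-0.3016)

1 1.5977 2->1
2 2.0856 1->2
final: 2 -0.3016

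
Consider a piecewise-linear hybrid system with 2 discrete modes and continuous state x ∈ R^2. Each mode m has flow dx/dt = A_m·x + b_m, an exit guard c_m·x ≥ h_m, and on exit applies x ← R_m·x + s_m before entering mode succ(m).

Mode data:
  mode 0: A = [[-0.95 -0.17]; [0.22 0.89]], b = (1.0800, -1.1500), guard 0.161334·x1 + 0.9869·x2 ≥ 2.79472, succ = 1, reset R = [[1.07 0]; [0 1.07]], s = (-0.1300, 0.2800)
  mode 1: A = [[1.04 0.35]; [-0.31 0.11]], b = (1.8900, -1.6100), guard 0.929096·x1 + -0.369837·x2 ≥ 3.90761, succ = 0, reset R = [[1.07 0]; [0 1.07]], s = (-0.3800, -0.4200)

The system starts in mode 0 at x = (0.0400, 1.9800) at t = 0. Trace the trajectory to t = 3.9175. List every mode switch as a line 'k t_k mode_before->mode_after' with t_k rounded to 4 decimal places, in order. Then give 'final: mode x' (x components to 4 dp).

1 0.8096 0->1
2 1.6907 1->0
3 2.9491 0->1
4 3.4197 1->0
final: 0 3.3549 2.2605

Mode 0: guard c·x = 2.7947 hit at Δt = 0.8096 (t = 0.8096), x⁻ = (0.4009, 2.7663) → reset → x⁺ = (0.2989, 3.2399), jump to mode 1
Mode 1: guard c·x = 3.9076 hit at Δt = 0.8811 (t = 1.6907), x⁻ = (4.7814, 1.4458) → reset → x⁺ = (4.7360, 1.1271), jump to mode 0
Mode 0: guard c·x = 2.7947 hit at Δt = 1.2584 (t = 2.9491), x⁻ = (1.9905, 2.5064) → reset → x⁺ = (1.9998, 2.9619), jump to mode 1
Mode 1: guard c·x = 3.9076 hit at Δt = 0.4706 (t = 3.4197), x⁻ = (4.9381, 1.8397) → reset → x⁺ = (4.9038, 1.5485), jump to mode 0
Mode 0: flow for 0.4978 to horizon, guard not reached → x = (3.3549, 2.2605)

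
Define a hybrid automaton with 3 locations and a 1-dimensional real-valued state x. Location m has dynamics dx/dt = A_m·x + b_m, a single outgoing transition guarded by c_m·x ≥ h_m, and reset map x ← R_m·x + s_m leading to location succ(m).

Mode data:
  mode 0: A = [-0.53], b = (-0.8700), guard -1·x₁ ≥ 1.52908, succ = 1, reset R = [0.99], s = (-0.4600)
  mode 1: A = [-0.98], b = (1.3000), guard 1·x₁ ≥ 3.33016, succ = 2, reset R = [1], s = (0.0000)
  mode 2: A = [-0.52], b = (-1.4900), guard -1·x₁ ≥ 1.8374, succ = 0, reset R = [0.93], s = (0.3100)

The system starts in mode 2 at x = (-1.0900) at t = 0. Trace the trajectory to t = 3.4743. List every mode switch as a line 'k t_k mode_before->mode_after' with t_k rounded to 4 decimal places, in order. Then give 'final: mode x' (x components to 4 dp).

Mode 2: guard c·x = 1.8374 hit at Δt = 1.0508 (t = 1.0508), x⁻ = (-1.8374) → reset → x⁺ = (-1.3988), jump to mode 0
Mode 0: guard c·x = 1.5291 hit at Δt = 1.4521 (t = 2.5029), x⁻ = (-1.5291) → reset → x⁺ = (-1.9738), jump to mode 1
Mode 1: flow for 0.9714 to horizon, guard not reached → x = (0.0527)

1 1.0508 2->0
2 2.5029 0->1
final: 1 0.0527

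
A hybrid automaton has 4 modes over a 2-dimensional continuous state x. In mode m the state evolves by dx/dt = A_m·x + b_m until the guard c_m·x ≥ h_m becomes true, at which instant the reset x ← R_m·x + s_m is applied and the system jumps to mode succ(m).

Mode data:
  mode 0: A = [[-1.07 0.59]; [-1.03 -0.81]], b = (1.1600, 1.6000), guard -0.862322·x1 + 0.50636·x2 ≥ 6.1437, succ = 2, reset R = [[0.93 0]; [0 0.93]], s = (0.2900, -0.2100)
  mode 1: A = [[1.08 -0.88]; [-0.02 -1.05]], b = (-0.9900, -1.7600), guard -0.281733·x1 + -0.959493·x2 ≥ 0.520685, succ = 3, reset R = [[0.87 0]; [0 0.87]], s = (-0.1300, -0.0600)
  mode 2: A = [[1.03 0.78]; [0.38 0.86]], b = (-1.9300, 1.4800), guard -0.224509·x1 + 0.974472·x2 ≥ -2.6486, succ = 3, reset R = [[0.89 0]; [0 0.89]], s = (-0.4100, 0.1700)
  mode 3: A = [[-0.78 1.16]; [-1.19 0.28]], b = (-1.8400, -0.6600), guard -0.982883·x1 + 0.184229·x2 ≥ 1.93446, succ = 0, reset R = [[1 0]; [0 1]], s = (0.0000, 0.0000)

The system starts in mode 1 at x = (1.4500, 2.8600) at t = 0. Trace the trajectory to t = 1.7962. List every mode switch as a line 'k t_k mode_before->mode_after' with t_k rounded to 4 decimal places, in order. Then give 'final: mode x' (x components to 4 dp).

1 1.3474 1->3
final: 3 -0.9977 -0.6598

Mode 1: guard c·x = 0.5207 hit at Δt = 1.3474 (t = 1.3474), x⁻ = (0.1300, -0.5808) → reset → x⁺ = (-0.0169, -0.5653), jump to mode 3
Mode 3: flow for 0.4488 to horizon, guard not reached → x = (-0.9977, -0.6598)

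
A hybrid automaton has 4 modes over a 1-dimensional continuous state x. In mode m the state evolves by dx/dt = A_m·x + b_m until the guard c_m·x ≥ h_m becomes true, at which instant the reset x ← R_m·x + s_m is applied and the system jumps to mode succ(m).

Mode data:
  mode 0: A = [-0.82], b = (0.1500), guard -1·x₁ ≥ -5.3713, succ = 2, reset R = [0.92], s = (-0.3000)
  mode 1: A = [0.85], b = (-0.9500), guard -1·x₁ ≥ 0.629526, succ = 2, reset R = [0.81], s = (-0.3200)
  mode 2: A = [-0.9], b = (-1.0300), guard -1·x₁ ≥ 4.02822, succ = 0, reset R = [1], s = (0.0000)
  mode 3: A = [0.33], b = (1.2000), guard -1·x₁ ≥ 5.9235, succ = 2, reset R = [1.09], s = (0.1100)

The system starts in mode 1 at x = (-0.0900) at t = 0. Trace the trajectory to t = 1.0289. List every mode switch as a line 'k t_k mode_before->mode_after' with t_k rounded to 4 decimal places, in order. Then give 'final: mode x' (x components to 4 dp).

1 0.4345 1->2
final: 2 -0.9602

Mode 1: guard c·x = 0.6295 hit at Δt = 0.4345 (t = 0.4345), x⁻ = (-0.6295) → reset → x⁺ = (-0.8299), jump to mode 2
Mode 2: flow for 0.5944 to horizon, guard not reached → x = (-0.9602)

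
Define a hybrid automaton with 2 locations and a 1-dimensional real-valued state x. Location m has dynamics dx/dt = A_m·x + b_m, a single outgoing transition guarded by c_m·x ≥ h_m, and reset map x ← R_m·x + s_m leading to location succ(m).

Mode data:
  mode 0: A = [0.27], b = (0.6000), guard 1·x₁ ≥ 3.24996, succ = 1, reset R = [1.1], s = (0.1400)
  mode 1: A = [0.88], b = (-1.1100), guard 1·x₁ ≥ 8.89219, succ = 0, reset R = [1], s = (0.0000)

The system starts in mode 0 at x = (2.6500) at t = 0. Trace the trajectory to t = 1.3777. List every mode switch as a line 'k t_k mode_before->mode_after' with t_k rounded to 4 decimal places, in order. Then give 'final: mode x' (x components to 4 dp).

1 0.4301 0->1
final: 1 6.9101

Mode 0: guard c·x = 3.2500 hit at Δt = 0.4301 (t = 0.4301), x⁻ = (3.2500) → reset → x⁺ = (3.7150), jump to mode 1
Mode 1: flow for 0.9476 to horizon, guard not reached → x = (6.9101)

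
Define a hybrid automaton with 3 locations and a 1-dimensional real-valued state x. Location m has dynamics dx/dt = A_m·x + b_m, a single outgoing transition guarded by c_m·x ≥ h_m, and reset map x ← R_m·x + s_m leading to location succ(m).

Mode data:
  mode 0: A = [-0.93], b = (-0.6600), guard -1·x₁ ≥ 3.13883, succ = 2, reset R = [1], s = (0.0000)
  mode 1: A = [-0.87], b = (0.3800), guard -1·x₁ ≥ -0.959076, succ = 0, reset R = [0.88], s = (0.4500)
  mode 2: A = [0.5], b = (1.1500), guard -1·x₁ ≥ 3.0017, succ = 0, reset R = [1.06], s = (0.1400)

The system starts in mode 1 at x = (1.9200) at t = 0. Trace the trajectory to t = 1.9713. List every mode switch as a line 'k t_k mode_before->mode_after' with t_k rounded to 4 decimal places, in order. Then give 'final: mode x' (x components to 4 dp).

1 1.1997 1->0
final: 0 0.2680

Mode 1: guard c·x = -0.9591 hit at Δt = 1.1997 (t = 1.1997), x⁻ = (0.9591) → reset → x⁺ = (1.2940), jump to mode 0
Mode 0: flow for 0.7716 to horizon, guard not reached → x = (0.2680)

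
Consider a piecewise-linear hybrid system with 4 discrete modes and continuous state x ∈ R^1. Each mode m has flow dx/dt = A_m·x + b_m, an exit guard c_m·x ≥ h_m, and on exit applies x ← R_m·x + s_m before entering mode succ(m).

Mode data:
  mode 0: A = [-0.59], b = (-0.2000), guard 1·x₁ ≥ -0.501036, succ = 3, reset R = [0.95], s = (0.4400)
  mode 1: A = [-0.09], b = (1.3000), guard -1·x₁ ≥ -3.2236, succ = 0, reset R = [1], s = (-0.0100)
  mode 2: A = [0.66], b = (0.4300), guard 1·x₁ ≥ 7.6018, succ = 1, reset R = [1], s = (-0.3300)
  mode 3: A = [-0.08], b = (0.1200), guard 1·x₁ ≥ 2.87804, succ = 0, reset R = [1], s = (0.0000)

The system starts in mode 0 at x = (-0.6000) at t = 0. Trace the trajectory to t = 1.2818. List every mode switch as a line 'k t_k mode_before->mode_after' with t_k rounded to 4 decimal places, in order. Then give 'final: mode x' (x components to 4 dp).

1 0.8079 0->3
final: 3 0.0212

Mode 0: guard c·x = -0.5010 hit at Δt = 0.8079 (t = 0.8079), x⁻ = (-0.5010) → reset → x⁺ = (-0.0360), jump to mode 3
Mode 3: flow for 0.4739 to horizon, guard not reached → x = (0.0212)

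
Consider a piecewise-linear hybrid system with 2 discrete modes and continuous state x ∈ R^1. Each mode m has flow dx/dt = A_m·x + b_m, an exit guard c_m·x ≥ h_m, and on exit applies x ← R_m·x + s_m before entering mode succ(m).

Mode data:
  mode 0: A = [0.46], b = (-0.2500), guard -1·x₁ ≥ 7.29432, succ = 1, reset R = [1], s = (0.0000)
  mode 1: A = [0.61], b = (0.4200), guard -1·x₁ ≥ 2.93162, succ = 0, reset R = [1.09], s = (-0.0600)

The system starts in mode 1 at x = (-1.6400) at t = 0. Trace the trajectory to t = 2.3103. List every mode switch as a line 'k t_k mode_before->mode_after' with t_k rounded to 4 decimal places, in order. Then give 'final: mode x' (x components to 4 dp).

1 1.4059 1->0
final: 0 -5.2154

Mode 1: guard c·x = 2.9316 hit at Δt = 1.4059 (t = 1.4059), x⁻ = (-2.9316) → reset → x⁺ = (-3.2555), jump to mode 0
Mode 0: flow for 0.9044 to horizon, guard not reached → x = (-5.2154)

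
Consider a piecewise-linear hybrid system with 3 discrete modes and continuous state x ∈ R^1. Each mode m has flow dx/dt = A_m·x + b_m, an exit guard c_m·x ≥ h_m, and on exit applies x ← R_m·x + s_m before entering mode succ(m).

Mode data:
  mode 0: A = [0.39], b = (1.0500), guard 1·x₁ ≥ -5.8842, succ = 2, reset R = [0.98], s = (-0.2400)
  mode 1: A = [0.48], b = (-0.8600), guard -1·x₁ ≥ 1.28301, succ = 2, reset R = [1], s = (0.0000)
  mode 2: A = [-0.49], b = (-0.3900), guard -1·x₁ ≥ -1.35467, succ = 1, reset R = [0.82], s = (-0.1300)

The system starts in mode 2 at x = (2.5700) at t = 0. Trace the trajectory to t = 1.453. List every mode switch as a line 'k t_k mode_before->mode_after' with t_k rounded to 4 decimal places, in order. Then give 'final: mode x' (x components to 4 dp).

Mode 2: guard c·x = -1.3547 hit at Δt = 0.9142 (t = 0.9142), x⁻ = (1.3547) → reset → x⁺ = (0.9808), jump to mode 1
Mode 1: flow for 0.5388 to horizon, guard not reached → x = (0.7415)

1 0.9142 2->1
final: 1 0.7415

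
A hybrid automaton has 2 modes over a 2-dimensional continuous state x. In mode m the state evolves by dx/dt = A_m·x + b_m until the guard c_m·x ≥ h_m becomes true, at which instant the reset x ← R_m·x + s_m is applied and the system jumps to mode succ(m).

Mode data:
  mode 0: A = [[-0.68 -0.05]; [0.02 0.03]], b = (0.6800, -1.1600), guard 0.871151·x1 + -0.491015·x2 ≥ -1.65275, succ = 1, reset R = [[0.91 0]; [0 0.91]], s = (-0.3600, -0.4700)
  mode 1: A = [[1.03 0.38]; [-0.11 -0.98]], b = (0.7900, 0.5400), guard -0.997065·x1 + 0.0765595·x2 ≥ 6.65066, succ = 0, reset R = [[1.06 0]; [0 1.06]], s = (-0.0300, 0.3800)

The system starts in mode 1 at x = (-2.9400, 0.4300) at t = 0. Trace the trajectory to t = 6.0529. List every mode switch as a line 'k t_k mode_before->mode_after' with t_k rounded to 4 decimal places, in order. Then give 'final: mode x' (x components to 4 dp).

Mode 1: guard c·x = 6.6507 hit at Δt = 1.0267 (t = 1.0267), x⁻ = (-6.6052, 0.8465) → reset → x⁺ = (-7.0316, 1.2773), jump to mode 0
Mode 0: guard c·x = -1.6527 hit at Δt = 1.3870 (t = 2.4137), x⁻ = (-2.1403, -0.4313) → reset → x⁺ = (-2.3077, -0.8624), jump to mode 1
Mode 1: guard c·x = 6.6507 hit at Δt = 1.2587 (t = 3.6724), x⁻ = (-6.6321, 0.4973) → reset → x⁺ = (-7.0600, 0.9071), jump to mode 0
Mode 0: guard c·x = -1.6527 hit at Δt = 1.3104 (t = 4.9828), x⁻ = (-2.3049, -0.7233) → reset → x⁺ = (-2.4575, -1.1282), jump to mode 1
Mode 1: flow for 1.0701 to horizon, guard not reached → x = (-6.2017, 0.2805)

1 1.0267 1->0
2 2.4137 0->1
3 3.6724 1->0
4 4.9828 0->1
final: 1 -6.2017 0.2805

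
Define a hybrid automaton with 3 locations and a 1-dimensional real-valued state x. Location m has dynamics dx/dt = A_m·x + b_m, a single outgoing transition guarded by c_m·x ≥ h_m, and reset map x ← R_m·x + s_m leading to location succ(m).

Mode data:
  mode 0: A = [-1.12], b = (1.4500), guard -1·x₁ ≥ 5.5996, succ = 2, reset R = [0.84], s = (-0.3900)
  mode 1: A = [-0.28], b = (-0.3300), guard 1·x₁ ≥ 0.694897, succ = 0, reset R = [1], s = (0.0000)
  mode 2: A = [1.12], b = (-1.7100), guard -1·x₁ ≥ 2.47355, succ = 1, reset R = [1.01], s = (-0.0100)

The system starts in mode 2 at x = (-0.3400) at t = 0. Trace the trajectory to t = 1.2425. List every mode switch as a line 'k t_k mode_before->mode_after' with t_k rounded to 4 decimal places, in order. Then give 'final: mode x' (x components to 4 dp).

1 0.6805 2->1
final: 1 -2.3147

Mode 2: guard c·x = 2.4735 hit at Δt = 0.6805 (t = 0.6805), x⁻ = (-2.4736) → reset → x⁺ = (-2.5083), jump to mode 1
Mode 1: flow for 0.5620 to horizon, guard not reached → x = (-2.3147)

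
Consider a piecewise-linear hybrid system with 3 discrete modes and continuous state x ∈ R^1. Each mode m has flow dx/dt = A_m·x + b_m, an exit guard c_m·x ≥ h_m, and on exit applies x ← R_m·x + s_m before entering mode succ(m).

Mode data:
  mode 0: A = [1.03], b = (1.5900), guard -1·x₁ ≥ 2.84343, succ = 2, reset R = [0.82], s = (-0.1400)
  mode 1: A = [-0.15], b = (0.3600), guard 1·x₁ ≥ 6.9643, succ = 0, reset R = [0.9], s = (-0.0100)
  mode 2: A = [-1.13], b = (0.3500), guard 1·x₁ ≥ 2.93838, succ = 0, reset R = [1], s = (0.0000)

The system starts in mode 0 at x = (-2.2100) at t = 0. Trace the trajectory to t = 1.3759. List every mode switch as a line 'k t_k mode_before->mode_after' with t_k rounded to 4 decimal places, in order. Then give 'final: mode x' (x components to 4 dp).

1 0.6487 0->2
final: 2 -0.9131

Mode 0: guard c·x = 2.8434 hit at Δt = 0.6487 (t = 0.6487), x⁻ = (-2.8434) → reset → x⁺ = (-2.4716), jump to mode 2
Mode 2: flow for 0.7272 to horizon, guard not reached → x = (-0.9131)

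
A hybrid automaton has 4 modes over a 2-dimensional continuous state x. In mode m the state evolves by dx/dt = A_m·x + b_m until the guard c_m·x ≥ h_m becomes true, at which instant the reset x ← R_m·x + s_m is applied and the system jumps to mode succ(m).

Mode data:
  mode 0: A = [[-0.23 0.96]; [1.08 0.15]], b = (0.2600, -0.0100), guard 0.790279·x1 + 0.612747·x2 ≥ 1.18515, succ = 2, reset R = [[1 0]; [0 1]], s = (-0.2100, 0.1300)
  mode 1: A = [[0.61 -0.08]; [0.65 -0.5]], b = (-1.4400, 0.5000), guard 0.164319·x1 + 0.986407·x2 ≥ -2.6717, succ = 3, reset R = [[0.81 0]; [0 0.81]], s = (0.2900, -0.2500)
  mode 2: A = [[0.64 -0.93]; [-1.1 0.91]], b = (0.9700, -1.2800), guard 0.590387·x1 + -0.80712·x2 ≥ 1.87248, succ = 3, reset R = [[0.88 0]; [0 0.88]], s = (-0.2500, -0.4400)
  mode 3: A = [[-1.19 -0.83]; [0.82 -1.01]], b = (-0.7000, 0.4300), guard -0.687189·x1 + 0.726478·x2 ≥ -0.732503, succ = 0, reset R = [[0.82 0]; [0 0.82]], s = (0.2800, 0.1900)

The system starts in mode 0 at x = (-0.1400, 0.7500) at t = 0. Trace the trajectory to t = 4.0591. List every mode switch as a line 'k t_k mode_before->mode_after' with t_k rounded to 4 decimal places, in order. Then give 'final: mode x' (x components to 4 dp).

Mode 0: guard c·x = 1.1851 hit at Δt = 0.8008 (t = 0.8008), x⁻ = (0.6722, 1.0672) → reset → x⁺ = (0.4622, 1.1972), jump to mode 2
Mode 2: guard c·x = 1.8725 hit at Δt = 1.1849 (t = 1.9857), x⁻ = (1.8073, -0.9979) → reset → x⁺ = (1.3405, -1.3182), jump to mode 3
Mode 3: guard c·x = -0.7325 hit at Δt = 0.4825 (t = 2.4682), x⁻ = (0.7165, -0.3305) → reset → x⁺ = (0.8675, -0.0810), jump to mode 0
Mode 0: guard c·x = 1.1851 hit at Δt = 0.6506 (t = 3.1188), x⁻ = (1.0459, 0.5852) → reset → x⁺ = (0.8359, 0.7152), jump to mode 2
Mode 2: guard c·x = 1.8725 hit at Δt = 0.6184 (t = 3.7373), x⁻ = (1.9170, -0.9178) → reset → x⁺ = (1.4369, -1.2476), jump to mode 3
Mode 3: flow for 0.3218 to horizon, guard not reached → x = (0.9762, -0.5139)

1 0.8008 0->2
2 1.9857 2->3
3 2.4682 3->0
4 3.1188 0->2
5 3.7373 2->3
final: 3 0.9762 -0.5139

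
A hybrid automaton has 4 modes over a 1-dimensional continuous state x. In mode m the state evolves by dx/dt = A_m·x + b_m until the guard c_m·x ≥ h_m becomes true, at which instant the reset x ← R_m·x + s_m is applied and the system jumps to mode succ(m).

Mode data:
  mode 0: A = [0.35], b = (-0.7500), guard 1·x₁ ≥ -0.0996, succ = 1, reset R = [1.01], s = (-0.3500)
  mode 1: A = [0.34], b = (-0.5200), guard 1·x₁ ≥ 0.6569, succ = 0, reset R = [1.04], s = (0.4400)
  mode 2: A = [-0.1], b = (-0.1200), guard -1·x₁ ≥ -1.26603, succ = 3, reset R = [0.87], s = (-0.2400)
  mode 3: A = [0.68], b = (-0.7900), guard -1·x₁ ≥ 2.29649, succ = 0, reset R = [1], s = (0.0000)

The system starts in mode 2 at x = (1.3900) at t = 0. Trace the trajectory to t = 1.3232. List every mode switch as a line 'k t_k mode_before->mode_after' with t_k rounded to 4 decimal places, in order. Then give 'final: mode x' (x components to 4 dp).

Mode 2: guard c·x = -1.2660 hit at Δt = 0.4905 (t = 0.4905), x⁻ = (1.2660) → reset → x⁺ = (0.8614), jump to mode 3
Mode 3: flow for 0.8327 to horizon, guard not reached → x = (0.6327)

1 0.4905 2->3
final: 3 0.6327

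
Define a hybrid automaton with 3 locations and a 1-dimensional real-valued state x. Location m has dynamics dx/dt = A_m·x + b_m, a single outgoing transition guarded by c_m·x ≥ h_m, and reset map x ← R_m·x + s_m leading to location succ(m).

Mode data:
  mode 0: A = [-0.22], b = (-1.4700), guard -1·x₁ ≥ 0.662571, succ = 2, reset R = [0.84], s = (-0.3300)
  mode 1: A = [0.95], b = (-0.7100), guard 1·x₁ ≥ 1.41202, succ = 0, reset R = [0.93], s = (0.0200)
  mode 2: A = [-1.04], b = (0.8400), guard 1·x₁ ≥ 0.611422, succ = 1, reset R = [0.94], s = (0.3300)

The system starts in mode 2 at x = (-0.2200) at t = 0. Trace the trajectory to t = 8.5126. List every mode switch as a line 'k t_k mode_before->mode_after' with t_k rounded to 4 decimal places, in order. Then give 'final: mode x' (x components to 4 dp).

Mode 2: guard c·x = 0.6114 hit at Δt = 1.5919 (t = 1.5919), x⁻ = (0.6114) → reset → x⁺ = (0.9047), jump to mode 1
Mode 1: guard c·x = 1.4120 hit at Δt = 1.5165 (t = 3.1084), x⁻ = (1.4120) → reset → x⁺ = (1.3332), jump to mode 0
Mode 0: guard c·x = 0.6626 hit at Δt = 1.3016 (t = 4.4100), x⁻ = (-0.6626) → reset → x⁺ = (-0.8866), jump to mode 2
Mode 2: guard c·x = 0.6114 hit at Δt = 2.0726 (t = 6.4826), x⁻ = (0.6114) → reset → x⁺ = (0.9047), jump to mode 1
Mode 1: guard c·x = 1.4120 hit at Δt = 1.5165 (t = 7.9991), x⁻ = (1.4120) → reset → x⁺ = (1.3332), jump to mode 0
Mode 0: flow for 0.5135 to horizon, guard not reached → x = (0.4770)

1 1.5919 2->1
2 3.1084 1->0
3 4.4100 0->2
4 6.4826 2->1
5 7.9991 1->0
final: 0 0.4770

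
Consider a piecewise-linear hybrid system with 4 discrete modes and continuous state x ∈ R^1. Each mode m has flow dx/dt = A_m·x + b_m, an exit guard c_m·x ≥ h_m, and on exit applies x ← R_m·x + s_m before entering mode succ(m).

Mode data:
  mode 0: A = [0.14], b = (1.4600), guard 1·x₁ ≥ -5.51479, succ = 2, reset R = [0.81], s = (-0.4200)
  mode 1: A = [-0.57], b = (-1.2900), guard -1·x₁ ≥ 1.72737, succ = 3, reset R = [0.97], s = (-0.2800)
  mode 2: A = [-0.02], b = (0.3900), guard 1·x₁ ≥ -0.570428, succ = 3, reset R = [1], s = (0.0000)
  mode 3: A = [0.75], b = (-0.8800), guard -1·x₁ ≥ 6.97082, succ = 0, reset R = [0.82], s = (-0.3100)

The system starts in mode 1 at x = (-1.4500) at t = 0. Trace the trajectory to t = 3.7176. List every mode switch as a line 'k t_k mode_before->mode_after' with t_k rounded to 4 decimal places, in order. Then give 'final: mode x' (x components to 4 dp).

Mode 1: guard c·x = 1.7274 hit at Δt = 0.7319 (t = 0.7319), x⁻ = (-1.7274) → reset → x⁺ = (-1.9555), jump to mode 3
Mode 3: guard c·x = 6.9708 hit at Δt = 1.2755 (t = 2.0074), x⁻ = (-6.9708) → reset → x⁺ = (-6.0261), jump to mode 0
Mode 0: guard c·x = -5.5148 hit at Δt = 0.7848 (t = 2.7922), x⁻ = (-5.5148) → reset → x⁺ = (-4.8870), jump to mode 2
Mode 2: flow for 0.9254 to horizon, guard not reached → x = (-4.4398)

1 0.7319 1->3
2 2.0074 3->0
3 2.7922 0->2
final: 2 -4.4398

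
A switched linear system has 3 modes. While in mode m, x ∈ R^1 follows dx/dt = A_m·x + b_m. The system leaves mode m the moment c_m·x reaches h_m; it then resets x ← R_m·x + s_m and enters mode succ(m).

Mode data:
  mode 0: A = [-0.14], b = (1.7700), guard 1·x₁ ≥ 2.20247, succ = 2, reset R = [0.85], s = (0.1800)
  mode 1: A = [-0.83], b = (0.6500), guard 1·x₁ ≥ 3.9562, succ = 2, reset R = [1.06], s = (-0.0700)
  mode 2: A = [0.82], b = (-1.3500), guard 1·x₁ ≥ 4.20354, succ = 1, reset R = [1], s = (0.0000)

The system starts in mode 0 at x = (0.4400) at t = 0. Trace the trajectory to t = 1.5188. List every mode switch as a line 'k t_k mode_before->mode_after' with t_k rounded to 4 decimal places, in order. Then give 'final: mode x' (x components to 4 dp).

1 1.1142 0->2
final: 2 2.2117

Mode 0: guard c·x = 2.2025 hit at Δt = 1.1142 (t = 1.1142), x⁻ = (2.2025) → reset → x⁺ = (2.0521), jump to mode 2
Mode 2: flow for 0.4046 to horizon, guard not reached → x = (2.2117)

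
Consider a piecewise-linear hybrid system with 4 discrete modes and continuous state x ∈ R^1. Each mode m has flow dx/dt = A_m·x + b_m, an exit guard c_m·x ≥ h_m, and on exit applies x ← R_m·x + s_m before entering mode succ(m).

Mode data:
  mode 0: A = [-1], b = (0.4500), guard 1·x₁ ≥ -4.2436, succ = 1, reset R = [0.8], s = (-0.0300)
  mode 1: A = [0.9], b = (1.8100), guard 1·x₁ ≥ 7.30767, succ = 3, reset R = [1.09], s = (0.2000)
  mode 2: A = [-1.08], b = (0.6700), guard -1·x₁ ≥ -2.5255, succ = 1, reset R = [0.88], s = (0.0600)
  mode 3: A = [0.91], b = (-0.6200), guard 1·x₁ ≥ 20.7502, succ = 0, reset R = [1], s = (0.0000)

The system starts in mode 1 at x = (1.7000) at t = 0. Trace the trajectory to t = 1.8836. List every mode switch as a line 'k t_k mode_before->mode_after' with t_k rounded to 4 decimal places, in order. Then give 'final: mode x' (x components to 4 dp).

Mode 1: guard c·x = 7.3077 hit at Δt = 1.0230 (t = 1.0230), x⁻ = (7.3077) → reset → x⁺ = (8.1654), jump to mode 3
Mode 3: flow for 0.8606 to horizon, guard not reached → x = (17.0590)

1 1.0230 1->3
final: 3 17.0590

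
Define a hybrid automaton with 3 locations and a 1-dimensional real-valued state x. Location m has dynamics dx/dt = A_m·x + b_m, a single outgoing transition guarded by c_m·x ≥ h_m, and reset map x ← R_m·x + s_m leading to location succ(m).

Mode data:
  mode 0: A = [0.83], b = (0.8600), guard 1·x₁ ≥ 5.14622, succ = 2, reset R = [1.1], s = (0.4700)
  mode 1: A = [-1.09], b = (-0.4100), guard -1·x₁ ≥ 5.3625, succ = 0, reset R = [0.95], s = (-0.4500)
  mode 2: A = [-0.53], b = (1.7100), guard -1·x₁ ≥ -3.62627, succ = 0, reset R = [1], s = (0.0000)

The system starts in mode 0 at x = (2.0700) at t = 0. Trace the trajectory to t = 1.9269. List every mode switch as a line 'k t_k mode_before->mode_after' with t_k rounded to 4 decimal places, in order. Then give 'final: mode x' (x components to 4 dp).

1 0.8293 0->2
final: 2 4.8498

Mode 0: guard c·x = 5.1462 hit at Δt = 0.8293 (t = 0.8293), x⁻ = (5.1462) → reset → x⁺ = (6.1308), jump to mode 2
Mode 2: flow for 1.0976 to horizon, guard not reached → x = (4.8498)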